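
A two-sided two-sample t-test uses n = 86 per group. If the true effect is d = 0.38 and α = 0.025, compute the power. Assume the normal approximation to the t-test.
Power ≈ 0.60

Power calculation (two-sample t-test, normal approximation):
z_β = d · √(n/2) - z_{α/2}
z_β = 0.38 · √(86/2) - 2.241
z_β = 0.38 · 6.557 - 2.241
z_β = 0.250

Power = Φ(z_β) = Φ(0.250) ≈ 0.599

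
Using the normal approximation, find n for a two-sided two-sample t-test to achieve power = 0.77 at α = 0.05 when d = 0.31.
n = 152 per group

Sample size formula (two-sample t-test, normal approximation):
n = 2 · ((z_{α/2} + z_β) / d)²

z_{α/2} = 1.960 (for α = 0.05, two-sided)
z_β = 0.739 (for power = 0.77)
d = 0.31

n = 2 · ((1.960 + 0.739) / 0.31)²
n = 2 · (8.706)²
n ≈ 151.59
Round up to the next whole number: n = 152 per group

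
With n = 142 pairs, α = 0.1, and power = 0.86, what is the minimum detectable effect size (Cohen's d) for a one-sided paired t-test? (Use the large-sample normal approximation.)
d ≈ 0.20

Minimum detectable effect (paired t-test, normal approximation):
d = (z_α + z_β) / √n
d = (1.282 + 1.080) / √142
d = 2.362 / 11.916
d ≈ 0.20

By Cohen's convention (0.2 small / 0.5 medium / 0.8 large): small effect.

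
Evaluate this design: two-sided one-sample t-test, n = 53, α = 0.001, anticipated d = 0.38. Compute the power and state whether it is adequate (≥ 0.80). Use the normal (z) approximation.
Power ≈ 0.30; the study is underpowered (power < 0.80)

Power calculation (one-sample t-test, normal approximation):
z_β = d · √n - z_{α/2}
z_β = 0.38 · √53 - 3.291
z_β = 0.38 · 7.280 - 3.291
z_β = -0.524

Power = Φ(z_β) = Φ(-0.524) ≈ 0.300

Effect size d = 0.38 is small by Cohen's convention (0.2/0.5/0.8).

Threshold: power ≥ 0.80 is conventionally adequate.
Power ≈ 0.30 → the study is underpowered (power < 0.80).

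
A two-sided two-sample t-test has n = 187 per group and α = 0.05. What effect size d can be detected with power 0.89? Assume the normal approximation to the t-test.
d ≈ 0.33

Minimum detectable effect (two-sample t-test, normal approximation):
d = (z_{α/2} + z_β) / √(n/2)
d = (1.960 + 1.227) / √(187/2)
d = 3.186 / 9.670
d ≈ 0.33

By Cohen's convention (0.2 small / 0.5 medium / 0.8 large): small effect.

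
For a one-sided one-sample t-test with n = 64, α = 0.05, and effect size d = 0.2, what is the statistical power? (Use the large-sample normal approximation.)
Power ≈ 0.48

Power calculation (one-sample t-test, normal approximation):
z_β = d · √n - z_α
z_β = 0.2 · √64 - 1.645
z_β = 0.2 · 8.000 - 1.645
z_β = -0.045

Power = Φ(z_β) = Φ(-0.045) ≈ 0.482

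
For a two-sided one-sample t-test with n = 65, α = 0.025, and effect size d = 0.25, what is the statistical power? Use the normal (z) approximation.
Power ≈ 0.41

Power calculation (one-sample t-test, normal approximation):
z_β = d · √n - z_{α/2}
z_β = 0.25 · √65 - 2.241
z_β = 0.25 · 8.062 - 2.241
z_β = -0.226

Power = Φ(z_β) = Φ(-0.226) ≈ 0.411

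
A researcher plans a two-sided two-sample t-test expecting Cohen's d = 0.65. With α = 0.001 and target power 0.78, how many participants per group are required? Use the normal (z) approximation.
n = 79 per group

Sample size formula (two-sample t-test, normal approximation):
n = 2 · ((z_{α/2} + z_β) / d)²

z_{α/2} = 3.291 (for α = 0.001, two-sided)
z_β = 0.772 (for power = 0.78)
d = 0.65

n = 2 · ((3.291 + 0.772) / 0.65)²
n = 2 · (6.251)²
n ≈ 78.15
Round up to the next whole number: n = 79 per group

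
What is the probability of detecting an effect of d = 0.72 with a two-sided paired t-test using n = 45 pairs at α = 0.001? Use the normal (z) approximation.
Power ≈ 0.94

Power calculation (paired t-test, normal approximation):
z_β = d · √n - z_{α/2}
z_β = 0.72 · √45 - 3.291
z_β = 0.72 · 6.708 - 3.291
z_β = 1.539

Power = Φ(z_β) = Φ(1.539) ≈ 0.938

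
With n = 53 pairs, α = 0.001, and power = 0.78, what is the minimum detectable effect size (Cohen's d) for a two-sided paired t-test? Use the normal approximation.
d ≈ 0.56

Minimum detectable effect (paired t-test, normal approximation):
d = (z_{α/2} + z_β) / √n
d = (3.291 + 0.772) / √53
d = 4.063 / 7.280
d ≈ 0.56

By Cohen's convention (0.2 small / 0.5 medium / 0.8 large): medium effect.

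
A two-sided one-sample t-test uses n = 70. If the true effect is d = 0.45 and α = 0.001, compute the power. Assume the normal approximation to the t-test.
Power ≈ 0.68

Power calculation (one-sample t-test, normal approximation):
z_β = d · √n - z_{α/2}
z_β = 0.45 · √70 - 3.291
z_β = 0.45 · 8.367 - 3.291
z_β = 0.474

Power = Φ(z_β) = Φ(0.474) ≈ 0.682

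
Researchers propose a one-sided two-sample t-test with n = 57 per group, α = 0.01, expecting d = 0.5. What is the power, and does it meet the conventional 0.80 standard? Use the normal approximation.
Power ≈ 0.63; the study is underpowered (power < 0.80)

Power calculation (two-sample t-test, normal approximation):
z_β = d · √(n/2) - z_α
z_β = 0.5 · √(57/2) - 2.326
z_β = 0.5 · 5.339 - 2.326
z_β = 0.343

Power = Φ(z_β) = Φ(0.343) ≈ 0.634

Effect size d = 0.5 is medium by Cohen's convention (0.2/0.5/0.8).

Threshold: power ≥ 0.80 is conventionally adequate.
Power ≈ 0.63 → the study is underpowered (power < 0.80).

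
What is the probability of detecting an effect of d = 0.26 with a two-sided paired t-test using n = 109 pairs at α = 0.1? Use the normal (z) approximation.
Power ≈ 0.86

Power calculation (paired t-test, normal approximation):
z_β = d · √n - z_{α/2}
z_β = 0.26 · √109 - 1.645
z_β = 0.26 · 10.440 - 1.645
z_β = 1.070

Power = Φ(z_β) = Φ(1.070) ≈ 0.858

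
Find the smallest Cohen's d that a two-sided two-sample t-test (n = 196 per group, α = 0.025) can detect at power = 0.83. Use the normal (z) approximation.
d ≈ 0.32

Minimum detectable effect (two-sample t-test, normal approximation):
d = (z_{α/2} + z_β) / √(n/2)
d = (2.241 + 0.954) / √(196/2)
d = 3.196 / 9.899
d ≈ 0.32

By Cohen's convention (0.2 small / 0.5 medium / 0.8 large): small effect.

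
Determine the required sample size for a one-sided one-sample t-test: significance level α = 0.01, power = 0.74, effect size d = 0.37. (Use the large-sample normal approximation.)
n = 65

Sample size formula (one-sample t-test, normal approximation):
n = ((z_α + z_β) / d)²

z_α = 2.326 (for α = 0.01, one-sided)
z_β = 0.643 (for power = 0.74)
d = 0.37

n = ((2.326 + 0.643) / 0.37)²
n = (8.024)²
n ≈ 64.38
Round up to the next whole number: n = 65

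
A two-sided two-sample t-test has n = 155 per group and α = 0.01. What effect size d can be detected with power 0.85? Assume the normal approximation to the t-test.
d ≈ 0.41

Minimum detectable effect (two-sample t-test, normal approximation):
d = (z_{α/2} + z_β) / √(n/2)
d = (2.576 + 1.036) / √(155/2)
d = 3.612 / 8.803
d ≈ 0.41

By Cohen's convention (0.2 small / 0.5 medium / 0.8 large): small effect.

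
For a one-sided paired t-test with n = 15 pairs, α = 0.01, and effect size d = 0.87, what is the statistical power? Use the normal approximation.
Power ≈ 0.85

Power calculation (paired t-test, normal approximation):
z_β = d · √n - z_α
z_β = 0.87 · √15 - 2.326
z_β = 0.87 · 3.873 - 2.326
z_β = 1.043

Power = Φ(z_β) = Φ(1.043) ≈ 0.852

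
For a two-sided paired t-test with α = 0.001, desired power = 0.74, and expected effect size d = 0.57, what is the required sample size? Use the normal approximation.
n = 48 pairs

Sample size formula (paired t-test, normal approximation):
n = ((z_{α/2} + z_β) / d)²

z_{α/2} = 3.291 (for α = 0.001, two-sided)
z_β = 0.643 (for power = 0.74)
d = 0.57

n = ((3.291 + 0.643) / 0.57)²
n = (6.902)²
n ≈ 47.64
Round up to the next whole number: n = 48 pairs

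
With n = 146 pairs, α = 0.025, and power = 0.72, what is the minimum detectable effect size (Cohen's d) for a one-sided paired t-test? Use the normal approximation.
d ≈ 0.21

Minimum detectable effect (paired t-test, normal approximation):
d = (z_α + z_β) / √n
d = (1.960 + 0.583) / √146
d = 2.543 / 12.083
d ≈ 0.21

By Cohen's convention (0.2 small / 0.5 medium / 0.8 large): small effect.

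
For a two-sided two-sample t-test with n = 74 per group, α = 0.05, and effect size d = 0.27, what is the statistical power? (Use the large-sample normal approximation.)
Power ≈ 0.38

Power calculation (two-sample t-test, normal approximation):
z_β = d · √(n/2) - z_{α/2}
z_β = 0.27 · √(74/2) - 1.960
z_β = 0.27 · 6.083 - 1.960
z_β = -0.318

Power = Φ(z_β) = Φ(-0.318) ≈ 0.375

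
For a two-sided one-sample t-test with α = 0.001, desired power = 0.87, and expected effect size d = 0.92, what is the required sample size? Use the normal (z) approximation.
n = 24

Sample size formula (one-sample t-test, normal approximation):
n = ((z_{α/2} + z_β) / d)²

z_{α/2} = 3.291 (for α = 0.001, two-sided)
z_β = 1.126 (for power = 0.87)
d = 0.92

n = ((3.291 + 1.126) / 0.92)²
n = (4.801)²
n ≈ 23.05
Round up to the next whole number: n = 24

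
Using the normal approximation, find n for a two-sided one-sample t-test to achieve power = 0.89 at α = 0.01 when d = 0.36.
n = 112

Sample size formula (one-sample t-test, normal approximation):
n = ((z_{α/2} + z_β) / d)²

z_{α/2} = 2.576 (for α = 0.01, two-sided)
z_β = 1.227 (for power = 0.89)
d = 0.36

n = ((2.576 + 1.227) / 0.36)²
n = (10.564)²
n ≈ 111.60
Round up to the next whole number: n = 112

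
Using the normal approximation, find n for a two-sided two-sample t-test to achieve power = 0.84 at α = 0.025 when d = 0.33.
n = 193 per group

Sample size formula (two-sample t-test, normal approximation):
n = 2 · ((z_{α/2} + z_β) / d)²

z_{α/2} = 2.241 (for α = 0.025, two-sided)
z_β = 0.994 (for power = 0.84)
d = 0.33

n = 2 · ((2.241 + 0.994) / 0.33)²
n = 2 · (9.803)²
n ≈ 192.20
Round up to the next whole number: n = 193 per group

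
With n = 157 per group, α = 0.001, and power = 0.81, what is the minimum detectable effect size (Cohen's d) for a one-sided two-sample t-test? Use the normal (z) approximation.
d ≈ 0.45

Minimum detectable effect (two-sample t-test, normal approximation):
d = (z_α + z_β) / √(n/2)
d = (3.090 + 0.878) / √(157/2)
d = 3.968 / 8.860
d ≈ 0.45

By Cohen's convention (0.2 small / 0.5 medium / 0.8 large): small effect.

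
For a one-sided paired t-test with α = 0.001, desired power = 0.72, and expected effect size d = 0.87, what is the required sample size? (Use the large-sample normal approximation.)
n = 18 pairs

Sample size formula (paired t-test, normal approximation):
n = ((z_α + z_β) / d)²

z_α = 3.090 (for α = 0.001, one-sided)
z_β = 0.583 (for power = 0.72)
d = 0.87

n = ((3.090 + 0.583) / 0.87)²
n = (4.222)²
n ≈ 17.83
Round up to the next whole number: n = 18 pairs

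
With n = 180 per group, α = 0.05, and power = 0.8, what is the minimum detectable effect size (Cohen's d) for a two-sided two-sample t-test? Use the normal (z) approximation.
d ≈ 0.30

Minimum detectable effect (two-sample t-test, normal approximation):
d = (z_{α/2} + z_β) / √(n/2)
d = (1.960 + 0.842) / √(180/2)
d = 2.802 / 9.487
d ≈ 0.30

By Cohen's convention (0.2 small / 0.5 medium / 0.8 large): small effect.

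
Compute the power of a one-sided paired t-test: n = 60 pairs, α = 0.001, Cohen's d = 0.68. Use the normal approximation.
Power ≈ 0.99

Power calculation (paired t-test, normal approximation):
z_β = d · √n - z_α
z_β = 0.68 · √60 - 3.090
z_β = 0.68 · 7.746 - 3.090
z_β = 2.177

Power = Φ(z_β) = Φ(2.177) ≈ 0.985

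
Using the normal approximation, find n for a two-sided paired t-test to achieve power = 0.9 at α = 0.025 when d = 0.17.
n = 430 pairs

Sample size formula (paired t-test, normal approximation):
n = ((z_{α/2} + z_β) / d)²

z_{α/2} = 2.241 (for α = 0.025, two-sided)
z_β = 1.282 (for power = 0.9)
d = 0.17

n = ((2.241 + 1.282) / 0.17)²
n = (20.724)²
n ≈ 429.48
Round up to the next whole number: n = 430 pairs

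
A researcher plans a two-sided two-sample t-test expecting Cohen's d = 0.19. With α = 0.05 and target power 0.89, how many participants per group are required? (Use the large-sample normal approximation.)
n = 563 per group

Sample size formula (two-sample t-test, normal approximation):
n = 2 · ((z_{α/2} + z_β) / d)²

z_{α/2} = 1.960 (for α = 0.05, two-sided)
z_β = 1.227 (for power = 0.89)
d = 0.19

n = 2 · ((1.960 + 1.227) / 0.19)²
n = 2 · (16.774)²
n ≈ 562.73
Round up to the next whole number: n = 563 per group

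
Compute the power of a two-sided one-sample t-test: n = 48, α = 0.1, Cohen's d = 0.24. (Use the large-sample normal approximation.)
Power ≈ 0.51

Power calculation (one-sample t-test, normal approximation):
z_β = d · √n - z_{α/2}
z_β = 0.24 · √48 - 1.645
z_β = 0.24 · 6.928 - 1.645
z_β = 0.018

Power = Φ(z_β) = Φ(0.018) ≈ 0.507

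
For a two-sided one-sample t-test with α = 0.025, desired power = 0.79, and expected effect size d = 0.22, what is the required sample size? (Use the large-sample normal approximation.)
n = 192

Sample size formula (one-sample t-test, normal approximation):
n = ((z_{α/2} + z_β) / d)²

z_{α/2} = 2.241 (for α = 0.025, two-sided)
z_β = 0.806 (for power = 0.79)
d = 0.22

n = ((2.241 + 0.806) / 0.22)²
n = (13.850)²
n ≈ 191.82
Round up to the next whole number: n = 192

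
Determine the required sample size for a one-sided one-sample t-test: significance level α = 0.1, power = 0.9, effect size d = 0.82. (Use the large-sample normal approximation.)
n = 10

Sample size formula (one-sample t-test, normal approximation):
n = ((z_α + z_β) / d)²

z_α = 1.282 (for α = 0.1, one-sided)
z_β = 1.282 (for power = 0.9)
d = 0.82

n = ((1.282 + 1.282) / 0.82)²
n = (3.127)²
n ≈ 9.78
Round up to the next whole number: n = 10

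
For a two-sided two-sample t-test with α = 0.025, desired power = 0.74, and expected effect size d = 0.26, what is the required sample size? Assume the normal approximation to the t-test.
n = 247 per group

Sample size formula (two-sample t-test, normal approximation):
n = 2 · ((z_{α/2} + z_β) / d)²

z_{α/2} = 2.241 (for α = 0.025, two-sided)
z_β = 0.643 (for power = 0.74)
d = 0.26

n = 2 · ((2.241 + 0.643) / 0.26)²
n = 2 · (11.092)²
n ≈ 246.06
Round up to the next whole number: n = 247 per group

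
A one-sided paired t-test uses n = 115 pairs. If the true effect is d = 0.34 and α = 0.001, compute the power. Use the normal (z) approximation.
Power ≈ 0.71

Power calculation (paired t-test, normal approximation):
z_β = d · √n - z_α
z_β = 0.34 · √115 - 3.090
z_β = 0.34 · 10.724 - 3.090
z_β = 0.556

Power = Φ(z_β) = Φ(0.556) ≈ 0.711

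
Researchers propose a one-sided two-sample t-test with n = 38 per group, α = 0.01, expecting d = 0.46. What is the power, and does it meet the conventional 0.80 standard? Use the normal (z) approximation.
Power ≈ 0.37; the study is underpowered (power < 0.80)

Power calculation (two-sample t-test, normal approximation):
z_β = d · √(n/2) - z_α
z_β = 0.46 · √(38/2) - 2.326
z_β = 0.46 · 4.359 - 2.326
z_β = -0.321

Power = Φ(z_β) = Φ(-0.321) ≈ 0.374

Effect size d = 0.46 is small by Cohen's convention (0.2/0.5/0.8).

Threshold: power ≥ 0.80 is conventionally adequate.
Power ≈ 0.37 → the study is underpowered (power < 0.80).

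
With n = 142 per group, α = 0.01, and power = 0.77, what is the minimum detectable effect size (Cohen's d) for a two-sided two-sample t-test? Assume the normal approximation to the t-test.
d ≈ 0.39

Minimum detectable effect (two-sample t-test, normal approximation):
d = (z_{α/2} + z_β) / √(n/2)
d = (2.576 + 0.739) / √(142/2)
d = 3.315 / 8.426
d ≈ 0.39

By Cohen's convention (0.2 small / 0.5 medium / 0.8 large): small effect.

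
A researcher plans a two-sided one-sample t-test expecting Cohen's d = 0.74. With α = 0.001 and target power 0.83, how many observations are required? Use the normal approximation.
n = 33

Sample size formula (one-sample t-test, normal approximation):
n = ((z_{α/2} + z_β) / d)²

z_{α/2} = 3.291 (for α = 0.001, two-sided)
z_β = 0.954 (for power = 0.83)
d = 0.74

n = ((3.291 + 0.954) / 0.74)²
n = (5.736)²
n ≈ 32.90
Round up to the next whole number: n = 33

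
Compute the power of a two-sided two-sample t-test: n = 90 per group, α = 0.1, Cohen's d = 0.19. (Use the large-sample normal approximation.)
Power ≈ 0.36

Power calculation (two-sample t-test, normal approximation):
z_β = d · √(n/2) - z_{α/2}
z_β = 0.19 · √(90/2) - 1.645
z_β = 0.19 · 6.708 - 1.645
z_β = -0.370

Power = Φ(z_β) = Φ(-0.370) ≈ 0.356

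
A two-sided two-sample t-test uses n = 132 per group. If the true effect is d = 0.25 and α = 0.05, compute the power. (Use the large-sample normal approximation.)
Power ≈ 0.53

Power calculation (two-sample t-test, normal approximation):
z_β = d · √(n/2) - z_{α/2}
z_β = 0.25 · √(132/2) - 1.960
z_β = 0.25 · 8.124 - 1.960
z_β = 0.071

Power = Φ(z_β) = Φ(0.071) ≈ 0.528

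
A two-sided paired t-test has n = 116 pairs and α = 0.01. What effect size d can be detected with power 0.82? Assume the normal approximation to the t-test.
d ≈ 0.32

Minimum detectable effect (paired t-test, normal approximation):
d = (z_{α/2} + z_β) / √n
d = (2.576 + 0.915) / √116
d = 3.491 / 10.770
d ≈ 0.32

By Cohen's convention (0.2 small / 0.5 medium / 0.8 large): small effect.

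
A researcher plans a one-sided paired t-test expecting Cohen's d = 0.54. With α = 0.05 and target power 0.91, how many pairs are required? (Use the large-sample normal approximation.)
n = 31 pairs

Sample size formula (paired t-test, normal approximation):
n = ((z_α + z_β) / d)²

z_α = 1.645 (for α = 0.05, one-sided)
z_β = 1.341 (for power = 0.91)
d = 0.54

n = ((1.645 + 1.341) / 0.54)²
n = (5.530)²
n ≈ 30.58
Round up to the next whole number: n = 31 pairs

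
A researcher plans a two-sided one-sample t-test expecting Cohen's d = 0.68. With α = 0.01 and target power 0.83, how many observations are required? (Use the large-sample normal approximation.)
n = 27

Sample size formula (one-sample t-test, normal approximation):
n = ((z_{α/2} + z_β) / d)²

z_{α/2} = 2.576 (for α = 0.01, two-sided)
z_β = 0.954 (for power = 0.83)
d = 0.68

n = ((2.576 + 0.954) / 0.68)²
n = (5.191)²
n ≈ 26.95
Round up to the next whole number: n = 27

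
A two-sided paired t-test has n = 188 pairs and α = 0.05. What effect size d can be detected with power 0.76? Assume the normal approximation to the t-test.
d ≈ 0.19

Minimum detectable effect (paired t-test, normal approximation):
d = (z_{α/2} + z_β) / √n
d = (1.960 + 0.706) / √188
d = 2.666 / 13.711
d ≈ 0.19

By Cohen's convention (0.2 small / 0.5 medium / 0.8 large): very small effect.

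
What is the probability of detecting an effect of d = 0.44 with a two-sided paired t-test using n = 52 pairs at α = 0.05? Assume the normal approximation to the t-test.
Power ≈ 0.89

Power calculation (paired t-test, normal approximation):
z_β = d · √n - z_{α/2}
z_β = 0.44 · √52 - 1.960
z_β = 0.44 · 7.211 - 1.960
z_β = 1.213

Power = Φ(z_β) = Φ(1.213) ≈ 0.887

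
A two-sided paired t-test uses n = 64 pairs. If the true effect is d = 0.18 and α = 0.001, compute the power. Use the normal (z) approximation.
Power ≈ 0.03

Power calculation (paired t-test, normal approximation):
z_β = d · √n - z_{α/2}
z_β = 0.18 · √64 - 3.291
z_β = 0.18 · 8.000 - 3.291
z_β = -1.851

Power = Φ(z_β) = Φ(-1.851) ≈ 0.032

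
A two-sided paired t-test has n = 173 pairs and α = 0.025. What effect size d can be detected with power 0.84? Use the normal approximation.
d ≈ 0.25

Minimum detectable effect (paired t-test, normal approximation):
d = (z_{α/2} + z_β) / √n
d = (2.241 + 0.994) / √173
d = 3.236 / 13.153
d ≈ 0.25

By Cohen's convention (0.2 small / 0.5 medium / 0.8 large): small effect.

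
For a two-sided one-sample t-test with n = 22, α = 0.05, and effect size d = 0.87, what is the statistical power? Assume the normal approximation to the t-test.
Power ≈ 0.98

Power calculation (one-sample t-test, normal approximation):
z_β = d · √n - z_{α/2}
z_β = 0.87 · √22 - 1.960
z_β = 0.87 · 4.690 - 1.960
z_β = 2.121

Power = Φ(z_β) = Φ(2.121) ≈ 0.983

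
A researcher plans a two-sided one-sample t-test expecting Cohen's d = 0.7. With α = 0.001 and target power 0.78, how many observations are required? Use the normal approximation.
n = 34

Sample size formula (one-sample t-test, normal approximation):
n = ((z_{α/2} + z_β) / d)²

z_{α/2} = 3.291 (for α = 0.001, two-sided)
z_β = 0.772 (for power = 0.78)
d = 0.7

n = ((3.291 + 0.772) / 0.7)²
n = (5.804)²
n ≈ 33.69
Round up to the next whole number: n = 34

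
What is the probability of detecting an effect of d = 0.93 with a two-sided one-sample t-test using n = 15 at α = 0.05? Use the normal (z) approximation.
Power ≈ 0.95

Power calculation (one-sample t-test, normal approximation):
z_β = d · √n - z_{α/2}
z_β = 0.93 · √15 - 1.960
z_β = 0.93 · 3.873 - 1.960
z_β = 1.642

Power = Φ(z_β) = Φ(1.642) ≈ 0.950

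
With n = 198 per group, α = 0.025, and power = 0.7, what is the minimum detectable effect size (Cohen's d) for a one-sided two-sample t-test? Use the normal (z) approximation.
d ≈ 0.25

Minimum detectable effect (two-sample t-test, normal approximation):
d = (z_α + z_β) / √(n/2)
d = (1.960 + 0.524) / √(198/2)
d = 2.484 / 9.950
d ≈ 0.25

By Cohen's convention (0.2 small / 0.5 medium / 0.8 large): small effect.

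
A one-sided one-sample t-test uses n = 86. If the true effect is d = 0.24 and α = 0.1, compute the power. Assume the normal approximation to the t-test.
Power ≈ 0.83

Power calculation (one-sample t-test, normal approximation):
z_β = d · √n - z_α
z_β = 0.24 · √86 - 1.282
z_β = 0.24 · 9.274 - 1.282
z_β = 0.944

Power = Φ(z_β) = Φ(0.944) ≈ 0.827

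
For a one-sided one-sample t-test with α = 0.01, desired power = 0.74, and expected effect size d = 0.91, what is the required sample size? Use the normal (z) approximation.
n = 11

Sample size formula (one-sample t-test, normal approximation):
n = ((z_α + z_β) / d)²

z_α = 2.326 (for α = 0.01, one-sided)
z_β = 0.643 (for power = 0.74)
d = 0.91

n = ((2.326 + 0.643) / 0.91)²
n = (3.263)²
n ≈ 10.65
Round up to the next whole number: n = 11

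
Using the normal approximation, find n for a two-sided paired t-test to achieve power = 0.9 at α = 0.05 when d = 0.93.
n = 13 pairs

Sample size formula (paired t-test, normal approximation):
n = ((z_{α/2} + z_β) / d)²

z_{α/2} = 1.960 (for α = 0.05, two-sided)
z_β = 1.282 (for power = 0.9)
d = 0.93

n = ((1.960 + 1.282) / 0.93)²
n = (3.486)²
n ≈ 12.15
Round up to the next whole number: n = 13 pairs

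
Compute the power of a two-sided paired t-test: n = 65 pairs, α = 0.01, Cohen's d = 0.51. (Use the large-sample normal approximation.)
Power ≈ 0.94

Power calculation (paired t-test, normal approximation):
z_β = d · √n - z_{α/2}
z_β = 0.51 · √65 - 2.576
z_β = 0.51 · 8.062 - 2.576
z_β = 1.536

Power = Φ(z_β) = Φ(1.536) ≈ 0.938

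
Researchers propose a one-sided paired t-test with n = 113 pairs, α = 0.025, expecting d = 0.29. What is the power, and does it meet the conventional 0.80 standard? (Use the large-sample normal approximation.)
Power ≈ 0.87; the study is adequately powered (power ≥ 0.80)

Power calculation (paired t-test, normal approximation):
z_β = d · √n - z_α
z_β = 0.29 · √113 - 1.960
z_β = 0.29 · 10.630 - 1.960
z_β = 1.123

Power = Φ(z_β) = Φ(1.123) ≈ 0.869

Effect size d = 0.29 is small by Cohen's convention (0.2/0.5/0.8).

Threshold: power ≥ 0.80 is conventionally adequate.
Power ≈ 0.87 → the study is adequately powered (power ≥ 0.80).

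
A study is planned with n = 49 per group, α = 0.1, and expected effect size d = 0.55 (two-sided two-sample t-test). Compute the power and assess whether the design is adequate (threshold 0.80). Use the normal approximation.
Power ≈ 0.86; the study is adequately powered (power ≥ 0.80)

Power calculation (two-sample t-test, normal approximation):
z_β = d · √(n/2) - z_{α/2}
z_β = 0.55 · √(49/2) - 1.645
z_β = 0.55 · 4.950 - 1.645
z_β = 1.078

Power = Φ(z_β) = Φ(1.078) ≈ 0.859

Effect size d = 0.55 is medium by Cohen's convention (0.2/0.5/0.8).

Threshold: power ≥ 0.80 is conventionally adequate.
Power ≈ 0.86 → the study is adequately powered (power ≥ 0.80).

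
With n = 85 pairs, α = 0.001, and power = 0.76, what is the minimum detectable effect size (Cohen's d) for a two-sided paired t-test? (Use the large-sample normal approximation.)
d ≈ 0.43

Minimum detectable effect (paired t-test, normal approximation):
d = (z_{α/2} + z_β) / √n
d = (3.291 + 0.706) / √85
d = 3.997 / 9.220
d ≈ 0.43

By Cohen's convention (0.2 small / 0.5 medium / 0.8 large): small effect.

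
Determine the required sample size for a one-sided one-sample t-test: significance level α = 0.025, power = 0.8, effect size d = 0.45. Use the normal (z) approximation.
n = 39

Sample size formula (one-sample t-test, normal approximation):
n = ((z_α + z_β) / d)²

z_α = 1.960 (for α = 0.025, one-sided)
z_β = 0.842 (for power = 0.8)
d = 0.45

n = ((1.960 + 0.842) / 0.45)²
n = (6.227)²
n ≈ 38.78
Round up to the next whole number: n = 39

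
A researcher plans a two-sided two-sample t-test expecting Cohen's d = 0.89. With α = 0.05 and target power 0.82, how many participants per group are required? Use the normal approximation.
n = 21 per group

Sample size formula (two-sample t-test, normal approximation):
n = 2 · ((z_{α/2} + z_β) / d)²

z_{α/2} = 1.960 (for α = 0.05, two-sided)
z_β = 0.915 (for power = 0.82)
d = 0.89

n = 2 · ((1.960 + 0.915) / 0.89)²
n = 2 · (3.230)²
n ≈ 20.87
Round up to the next whole number: n = 21 per group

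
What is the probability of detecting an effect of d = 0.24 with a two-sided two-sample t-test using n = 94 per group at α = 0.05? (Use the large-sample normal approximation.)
Power ≈ 0.38

Power calculation (two-sample t-test, normal approximation):
z_β = d · √(n/2) - z_{α/2}
z_β = 0.24 · √(94/2) - 1.960
z_β = 0.24 · 6.856 - 1.960
z_β = -0.315

Power = Φ(z_β) = Φ(-0.315) ≈ 0.377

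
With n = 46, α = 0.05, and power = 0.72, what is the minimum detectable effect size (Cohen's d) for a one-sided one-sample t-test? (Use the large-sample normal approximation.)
d ≈ 0.33

Minimum detectable effect (one-sample t-test, normal approximation):
d = (z_α + z_β) / √n
d = (1.645 + 0.583) / √46
d = 2.228 / 6.782
d ≈ 0.33

By Cohen's convention (0.2 small / 0.5 medium / 0.8 large): small effect.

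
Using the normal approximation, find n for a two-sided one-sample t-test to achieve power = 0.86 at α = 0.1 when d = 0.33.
n = 69

Sample size formula (one-sample t-test, normal approximation):
n = ((z_{α/2} + z_β) / d)²

z_{α/2} = 1.645 (for α = 0.1, two-sided)
z_β = 1.080 (for power = 0.86)
d = 0.33

n = ((1.645 + 1.080) / 0.33)²
n = (8.258)²
n ≈ 68.19
Round up to the next whole number: n = 69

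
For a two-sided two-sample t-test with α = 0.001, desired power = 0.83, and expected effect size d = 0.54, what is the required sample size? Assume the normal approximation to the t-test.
n = 124 per group

Sample size formula (two-sample t-test, normal approximation):
n = 2 · ((z_{α/2} + z_β) / d)²

z_{α/2} = 3.291 (for α = 0.001, two-sided)
z_β = 0.954 (for power = 0.83)
d = 0.54

n = 2 · ((3.291 + 0.954) / 0.54)²
n = 2 · (7.861)²
n ≈ 123.59
Round up to the next whole number: n = 124 per group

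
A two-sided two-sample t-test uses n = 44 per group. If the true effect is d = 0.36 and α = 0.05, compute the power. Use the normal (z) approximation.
Power ≈ 0.39

Power calculation (two-sample t-test, normal approximation):
z_β = d · √(n/2) - z_{α/2}
z_β = 0.36 · √(44/2) - 1.960
z_β = 0.36 · 4.690 - 1.960
z_β = -0.271

Power = Φ(z_β) = Φ(-0.271) ≈ 0.393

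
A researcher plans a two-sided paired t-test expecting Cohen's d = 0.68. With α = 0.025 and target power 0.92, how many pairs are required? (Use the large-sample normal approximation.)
n = 29 pairs

Sample size formula (paired t-test, normal approximation):
n = ((z_{α/2} + z_β) / d)²

z_{α/2} = 2.241 (for α = 0.025, two-sided)
z_β = 1.405 (for power = 0.92)
d = 0.68

n = ((2.241 + 1.405) / 0.68)²
n = (5.362)²
n ≈ 28.75
Round up to the next whole number: n = 29 pairs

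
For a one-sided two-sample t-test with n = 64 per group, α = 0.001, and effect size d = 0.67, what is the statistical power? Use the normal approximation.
Power ≈ 0.76

Power calculation (two-sample t-test, normal approximation):
z_β = d · √(n/2) - z_α
z_β = 0.67 · √(64/2) - 3.090
z_β = 0.67 · 5.657 - 3.090
z_β = 0.700

Power = Φ(z_β) = Φ(0.700) ≈ 0.758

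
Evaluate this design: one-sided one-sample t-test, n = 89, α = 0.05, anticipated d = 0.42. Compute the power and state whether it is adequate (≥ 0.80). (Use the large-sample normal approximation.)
Power ≈ 0.99; the study is adequately powered (power ≥ 0.80)

Power calculation (one-sample t-test, normal approximation):
z_β = d · √n - z_α
z_β = 0.42 · √89 - 1.645
z_β = 0.42 · 9.434 - 1.645
z_β = 2.317

Power = Φ(z_β) = Φ(2.317) ≈ 0.990

Effect size d = 0.42 is small by Cohen's convention (0.2/0.5/0.8).

Threshold: power ≥ 0.80 is conventionally adequate.
Power ≈ 0.99 → the study is adequately powered (power ≥ 0.80).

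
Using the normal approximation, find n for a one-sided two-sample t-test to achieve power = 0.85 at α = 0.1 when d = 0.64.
n = 27 per group

Sample size formula (two-sample t-test, normal approximation):
n = 2 · ((z_α + z_β) / d)²

z_α = 1.282 (for α = 0.1, one-sided)
z_β = 1.036 (for power = 0.85)
d = 0.64

n = 2 · ((1.282 + 1.036) / 0.64)²
n = 2 · (3.622)²
n ≈ 26.24
Round up to the next whole number: n = 27 per group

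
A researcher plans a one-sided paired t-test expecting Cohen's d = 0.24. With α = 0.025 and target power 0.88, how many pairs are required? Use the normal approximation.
n = 171 pairs

Sample size formula (paired t-test, normal approximation):
n = ((z_α + z_β) / d)²

z_α = 1.960 (for α = 0.025, one-sided)
z_β = 1.175 (for power = 0.88)
d = 0.24

n = ((1.960 + 1.175) / 0.24)²
n = (13.063)²
n ≈ 170.64
Round up to the next whole number: n = 171 pairs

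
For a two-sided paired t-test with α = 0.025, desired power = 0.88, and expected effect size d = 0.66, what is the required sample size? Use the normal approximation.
n = 27 pairs

Sample size formula (paired t-test, normal approximation):
n = ((z_{α/2} + z_β) / d)²

z_{α/2} = 2.241 (for α = 0.025, two-sided)
z_β = 1.175 (for power = 0.88)
d = 0.66

n = ((2.241 + 1.175) / 0.66)²
n = (5.176)²
n ≈ 26.79
Round up to the next whole number: n = 27 pairs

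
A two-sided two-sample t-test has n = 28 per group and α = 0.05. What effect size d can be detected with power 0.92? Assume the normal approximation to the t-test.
d ≈ 0.90

Minimum detectable effect (two-sample t-test, normal approximation):
d = (z_{α/2} + z_β) / √(n/2)
d = (1.960 + 1.405) / √(28/2)
d = 3.365 / 3.742
d ≈ 0.90

By Cohen's convention (0.2 small / 0.5 medium / 0.8 large): large effect.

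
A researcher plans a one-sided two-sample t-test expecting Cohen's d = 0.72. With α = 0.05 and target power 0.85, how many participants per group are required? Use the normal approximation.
n = 28 per group

Sample size formula (two-sample t-test, normal approximation):
n = 2 · ((z_α + z_β) / d)²

z_α = 1.645 (for α = 0.05, one-sided)
z_β = 1.036 (for power = 0.85)
d = 0.72

n = 2 · ((1.645 + 1.036) / 0.72)²
n = 2 · (3.724)²
n ≈ 27.74
Round up to the next whole number: n = 28 per group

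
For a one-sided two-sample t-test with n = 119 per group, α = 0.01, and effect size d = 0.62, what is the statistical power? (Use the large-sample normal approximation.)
Power ≈ 0.99

Power calculation (two-sample t-test, normal approximation):
z_β = d · √(n/2) - z_α
z_β = 0.62 · √(119/2) - 2.326
z_β = 0.62 · 7.714 - 2.326
z_β = 2.456

Power = Φ(z_β) = Φ(2.456) ≈ 0.993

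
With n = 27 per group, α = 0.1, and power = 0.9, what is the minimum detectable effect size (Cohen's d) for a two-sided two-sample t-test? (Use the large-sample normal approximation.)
d ≈ 0.80

Minimum detectable effect (two-sample t-test, normal approximation):
d = (z_{α/2} + z_β) / √(n/2)
d = (1.645 + 1.282) / √(27/2)
d = 2.926 / 3.674
d ≈ 0.80

By Cohen's convention (0.2 small / 0.5 medium / 0.8 large): large effect.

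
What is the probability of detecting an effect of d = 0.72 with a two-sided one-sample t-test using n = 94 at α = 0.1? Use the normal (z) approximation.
Power ≈ 1.00

Power calculation (one-sample t-test, normal approximation):
z_β = d · √n - z_{α/2}
z_β = 0.72 · √94 - 1.645
z_β = 0.72 · 9.695 - 1.645
z_β = 5.336

Power = Φ(z_β) = Φ(5.336) ≈ 1.000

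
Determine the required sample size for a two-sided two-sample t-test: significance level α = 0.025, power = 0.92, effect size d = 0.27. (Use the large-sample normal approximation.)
n = 365 per group

Sample size formula (two-sample t-test, normal approximation):
n = 2 · ((z_{α/2} + z_β) / d)²

z_{α/2} = 2.241 (for α = 0.025, two-sided)
z_β = 1.405 (for power = 0.92)
d = 0.27

n = 2 · ((2.241 + 1.405) / 0.27)²
n = 2 · (13.504)²
n ≈ 364.72
Round up to the next whole number: n = 365 per group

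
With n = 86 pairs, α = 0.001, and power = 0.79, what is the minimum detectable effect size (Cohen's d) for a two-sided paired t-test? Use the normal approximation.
d ≈ 0.44

Minimum detectable effect (paired t-test, normal approximation):
d = (z_{α/2} + z_β) / √n
d = (3.291 + 0.806) / √86
d = 4.097 / 9.274
d ≈ 0.44

By Cohen's convention (0.2 small / 0.5 medium / 0.8 large): small effect.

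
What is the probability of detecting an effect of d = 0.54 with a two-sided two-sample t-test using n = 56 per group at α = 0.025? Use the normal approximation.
Power ≈ 0.73

Power calculation (two-sample t-test, normal approximation):
z_β = d · √(n/2) - z_{α/2}
z_β = 0.54 · √(56/2) - 2.241
z_β = 0.54 · 5.292 - 2.241
z_β = 0.616

Power = Φ(z_β) = Φ(0.616) ≈ 0.731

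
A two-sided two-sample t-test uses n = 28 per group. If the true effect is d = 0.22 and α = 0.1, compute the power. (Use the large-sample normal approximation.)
Power ≈ 0.21

Power calculation (two-sample t-test, normal approximation):
z_β = d · √(n/2) - z_{α/2}
z_β = 0.22 · √(28/2) - 1.645
z_β = 0.22 · 3.742 - 1.645
z_β = -0.822

Power = Φ(z_β) = Φ(-0.822) ≈ 0.206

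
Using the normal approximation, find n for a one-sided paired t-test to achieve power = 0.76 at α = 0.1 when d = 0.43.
n = 22 pairs

Sample size formula (paired t-test, normal approximation):
n = ((z_α + z_β) / d)²

z_α = 1.282 (for α = 0.1, one-sided)
z_β = 0.706 (for power = 0.76)
d = 0.43

n = ((1.282 + 0.706) / 0.43)²
n = (4.623)²
n ≈ 21.37
Round up to the next whole number: n = 22 pairs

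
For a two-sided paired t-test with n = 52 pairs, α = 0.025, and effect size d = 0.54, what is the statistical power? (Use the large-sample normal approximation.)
Power ≈ 0.95

Power calculation (paired t-test, normal approximation):
z_β = d · √n - z_{α/2}
z_β = 0.54 · √52 - 2.241
z_β = 0.54 · 7.211 - 2.241
z_β = 1.653

Power = Φ(z_β) = Φ(1.653) ≈ 0.951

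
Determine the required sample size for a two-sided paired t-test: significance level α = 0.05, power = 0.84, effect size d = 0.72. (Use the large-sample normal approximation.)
n = 17 pairs

Sample size formula (paired t-test, normal approximation):
n = ((z_{α/2} + z_β) / d)²

z_{α/2} = 1.960 (for α = 0.05, two-sided)
z_β = 0.994 (for power = 0.84)
d = 0.72

n = ((1.960 + 0.994) / 0.72)²
n = (4.103)²
n ≈ 16.83
Round up to the next whole number: n = 17 pairs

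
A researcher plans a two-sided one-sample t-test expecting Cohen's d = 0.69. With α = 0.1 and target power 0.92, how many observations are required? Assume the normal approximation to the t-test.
n = 20

Sample size formula (one-sample t-test, normal approximation):
n = ((z_{α/2} + z_β) / d)²

z_{α/2} = 1.645 (for α = 0.1, two-sided)
z_β = 1.405 (for power = 0.92)
d = 0.69

n = ((1.645 + 1.405) / 0.69)²
n = (4.420)²
n ≈ 19.54
Round up to the next whole number: n = 20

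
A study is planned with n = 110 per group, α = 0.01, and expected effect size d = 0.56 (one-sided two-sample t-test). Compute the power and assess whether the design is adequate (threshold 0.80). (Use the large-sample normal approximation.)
Power ≈ 0.97; the study is adequately powered (power ≥ 0.80)

Power calculation (two-sample t-test, normal approximation):
z_β = d · √(n/2) - z_α
z_β = 0.56 · √(110/2) - 2.326
z_β = 0.56 · 7.416 - 2.326
z_β = 1.827

Power = Φ(z_β) = Φ(1.827) ≈ 0.966

Effect size d = 0.56 is medium by Cohen's convention (0.2/0.5/0.8).

Threshold: power ≥ 0.80 is conventionally adequate.
Power ≈ 0.97 → the study is adequately powered (power ≥ 0.80).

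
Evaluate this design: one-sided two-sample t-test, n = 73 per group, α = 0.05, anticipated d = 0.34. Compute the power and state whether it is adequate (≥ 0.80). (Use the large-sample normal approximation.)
Power ≈ 0.66; the study is underpowered (power < 0.80)

Power calculation (two-sample t-test, normal approximation):
z_β = d · √(n/2) - z_α
z_β = 0.34 · √(73/2) - 1.645
z_β = 0.34 · 6.042 - 1.645
z_β = 0.409

Power = Φ(z_β) = Φ(0.409) ≈ 0.659

Effect size d = 0.34 is small by Cohen's convention (0.2/0.5/0.8).

Threshold: power ≥ 0.80 is conventionally adequate.
Power ≈ 0.66 → the study is underpowered (power < 0.80).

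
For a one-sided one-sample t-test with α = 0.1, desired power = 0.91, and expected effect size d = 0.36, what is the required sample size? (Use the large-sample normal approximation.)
n = 54

Sample size formula (one-sample t-test, normal approximation):
n = ((z_α + z_β) / d)²

z_α = 1.282 (for α = 0.1, one-sided)
z_β = 1.341 (for power = 0.91)
d = 0.36

n = ((1.282 + 1.341) / 0.36)²
n = (7.286)²
n ≈ 53.09
Round up to the next whole number: n = 54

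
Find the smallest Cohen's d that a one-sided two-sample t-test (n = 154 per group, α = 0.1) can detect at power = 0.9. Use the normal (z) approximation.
d ≈ 0.29

Minimum detectable effect (two-sample t-test, normal approximation):
d = (z_α + z_β) / √(n/2)
d = (1.282 + 1.282) / √(154/2)
d = 2.563 / 8.775
d ≈ 0.29

By Cohen's convention (0.2 small / 0.5 medium / 0.8 large): small effect.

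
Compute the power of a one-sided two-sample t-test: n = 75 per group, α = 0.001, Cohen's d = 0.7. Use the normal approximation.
Power ≈ 0.88

Power calculation (two-sample t-test, normal approximation):
z_β = d · √(n/2) - z_α
z_β = 0.7 · √(75/2) - 3.090
z_β = 0.7 · 6.124 - 3.090
z_β = 1.196

Power = Φ(z_β) = Φ(1.196) ≈ 0.884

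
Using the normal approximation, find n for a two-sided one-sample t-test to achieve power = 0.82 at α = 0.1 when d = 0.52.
n = 25

Sample size formula (one-sample t-test, normal approximation):
n = ((z_{α/2} + z_β) / d)²

z_{α/2} = 1.645 (for α = 0.1, two-sided)
z_β = 0.915 (for power = 0.82)
d = 0.52

n = ((1.645 + 0.915) / 0.52)²
n = (4.923)²
n ≈ 24.24
Round up to the next whole number: n = 25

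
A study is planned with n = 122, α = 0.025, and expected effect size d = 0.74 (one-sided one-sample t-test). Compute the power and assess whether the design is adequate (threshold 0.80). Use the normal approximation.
Power ≈ 1.00; the study is adequately powered (power ≥ 0.80)

Power calculation (one-sample t-test, normal approximation):
z_β = d · √n - z_α
z_β = 0.74 · √122 - 1.960
z_β = 0.74 · 11.045 - 1.960
z_β = 6.214

Power = Φ(z_β) = Φ(6.214) ≈ 1.000

Effect size d = 0.74 is medium by Cohen's convention (0.2/0.5/0.8).

Threshold: power ≥ 0.80 is conventionally adequate.
Power ≈ 1.00 → the study is adequately powered (power ≥ 0.80).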